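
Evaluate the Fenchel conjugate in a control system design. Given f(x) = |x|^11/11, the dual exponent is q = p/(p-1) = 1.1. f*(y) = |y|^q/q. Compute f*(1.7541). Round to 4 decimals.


The conjugate exponent q satisfies 1/p + 1/q = 1.
p = 11, so q = 11/(11 - 1) = 1.1
|y|^q = 1.7541^1.1 = 1.8555
f*(1.7541) = 1.8555 / 1.1 = 1.6868


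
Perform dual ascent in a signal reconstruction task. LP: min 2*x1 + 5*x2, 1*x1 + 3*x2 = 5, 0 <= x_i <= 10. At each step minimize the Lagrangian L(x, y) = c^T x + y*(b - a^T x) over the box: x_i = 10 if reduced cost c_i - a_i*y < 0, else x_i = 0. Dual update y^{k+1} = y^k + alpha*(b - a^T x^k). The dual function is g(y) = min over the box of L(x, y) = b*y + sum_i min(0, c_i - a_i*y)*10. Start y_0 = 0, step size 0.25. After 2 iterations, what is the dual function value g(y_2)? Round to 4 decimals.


Dual ascent for LP: min 2*x1 + 5*x2, 1*x1 + 3*x2 = 5, 0 <= x_i <= 10
Step 1: y^k = 0.0, reduced costs: (2.0, 5.0)
  x^k = (0.0, 0.0), subgradient = b - a^T x = 5.0
  y^{k+1} = 0.0 + 0.25*5.0 = 1.25
Step 2: y^k = 1.25, reduced costs: (0.75, 1.25)
  x^k = (0.0, 0.0), subgradient = b - a^T x = 5.0
  y^{k+1} = 1.25 + 0.25*5.0 = 2.5
Dual objective at y_2 = 2.5: reduced costs (-0.5, -2.5), box minimizer x = (10.0, 10.0)
g(y_2) = b*y + (c1 - a1*y)*x1 + (c2 - a2*y)*x2 = 5*2.5 + (-0.5)*10.0 + (-2.5)*10.0 = 12.5 - 5.0 - 25.0 = -17.5


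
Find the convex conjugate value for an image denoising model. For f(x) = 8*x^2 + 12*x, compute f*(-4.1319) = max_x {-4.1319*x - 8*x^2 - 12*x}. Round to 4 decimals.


f*(y) = sup_x {y*x - a*x^2 - b*x} = sup_x {(y-b)*x - a*x^2}
FOC: (y - b) - 2a*x = 0 => x* = (y - b)/(2a)
x* = (-4.1319 - 12)/(2*8) = -1.0082
f*(-4.1319) = (y-b)^2/(4a) = (-4.1319 - 12)^2/(4*8)
= 260.2382/32 = 8.1324


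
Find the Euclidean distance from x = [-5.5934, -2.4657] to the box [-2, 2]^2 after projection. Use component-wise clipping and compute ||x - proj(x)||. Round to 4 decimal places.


Project each component onto [-2, 2].
clip(-5.5934) = -2.0, clip(-2.4657) = -2.0
Projection = [-2.0, -2.0]
Squared diffs: [12.9125, 0.2169]
Distance = sqrt(13.1294) = 3.6235


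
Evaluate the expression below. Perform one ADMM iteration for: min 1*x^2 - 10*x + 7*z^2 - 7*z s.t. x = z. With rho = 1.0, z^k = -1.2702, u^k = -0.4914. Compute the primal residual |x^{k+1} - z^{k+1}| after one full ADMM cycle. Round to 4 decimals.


ADMM iteration with rho = 1.0, z^k = -1.2702, u^k = -0.4914
Step 1: x-update.
Minimize 1*x^2 - 10*x + (1.0/2)*(x + 1.2702 - 0.4914)^2
FOC: (2*1 + 1.0)*x = 10 + 1.0*(-1.2702 + 0.4914)
x^{k+1} = 3.0737
Step 2: z-update.
Minimize 7*z^2 - 7*z + (1.0/2)*(3.0737 - z - 0.4914)^2
FOC: (2*7 + 1.0)*z = 7 + 1.0*(3.0737 - 0.4914)
z^{k+1} = 0.6388
Step 3: u-update.
u^{k+1} = -0.4914 + 3.0737 - 0.6388 = 1.9435
Step 4: Primal residual = |3.0737 - 0.6388| = 2.4349


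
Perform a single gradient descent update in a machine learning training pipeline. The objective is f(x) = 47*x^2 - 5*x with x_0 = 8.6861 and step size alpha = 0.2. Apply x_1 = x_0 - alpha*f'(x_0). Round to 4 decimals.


We compute the gradient at x_0 and apply the update.
f'(x) = 94*x - 5
f'(8.6861) = 94*8.6861 - 5 = 811.4934
x_1 = 8.6861 - 0.2*811.4934 = -153.6126


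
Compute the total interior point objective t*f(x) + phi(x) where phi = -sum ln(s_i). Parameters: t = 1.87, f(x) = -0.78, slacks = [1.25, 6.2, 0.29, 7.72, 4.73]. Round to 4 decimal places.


Step 1: Compute log-barrier.
ln values: [0.2231, 1.8245, -1.2379, 2.0438, 1.5539]
phi = -(0.2231 + 1.8245 - 1.2379 + 2.0438 + 1.5539) = -4.4076
Step 2: Compute augmented objective.
t*f(x) = 1.87*-0.78 = -1.4586
Total = -1.4586 - 4.4076 = -5.8662


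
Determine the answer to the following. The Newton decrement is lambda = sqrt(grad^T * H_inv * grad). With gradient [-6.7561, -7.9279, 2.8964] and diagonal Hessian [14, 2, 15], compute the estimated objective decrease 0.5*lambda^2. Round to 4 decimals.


Step 1: H is diagonal, so H^(-1) * g = [-0.4826, -3.964, 0.1931].
Step 2: g^T H^(-1) g = sum_i g_i^2 / H_ii
  = (-6.7561)^2/14 + (-7.9279)^2/2 + (2.8964)^2/15
  = 3.2603 + 31.4258 + 0.5593 = 35.2454
Step 3: Objective decrease = 0.5 * g^T H^(-1) g = 17.6227


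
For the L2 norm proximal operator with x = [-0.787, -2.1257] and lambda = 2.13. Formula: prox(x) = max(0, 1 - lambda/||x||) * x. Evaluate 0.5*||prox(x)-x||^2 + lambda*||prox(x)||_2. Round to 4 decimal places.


Step 1: Compute ||x||.
||x|| = 2.2667
Step 2: Compute scaling factor.
scale = max(0, 1 - 2.13/2.2667) = 0.0603
Step 3: prox(x) = [-0.0475, -0.1282]
||prox(x)|| = 0.1367
Step 4: Proximal objective.
0.5*||prox-x||^2 = 2.2685
lambda*||prox|| = 0.2912
Total = 2.5596


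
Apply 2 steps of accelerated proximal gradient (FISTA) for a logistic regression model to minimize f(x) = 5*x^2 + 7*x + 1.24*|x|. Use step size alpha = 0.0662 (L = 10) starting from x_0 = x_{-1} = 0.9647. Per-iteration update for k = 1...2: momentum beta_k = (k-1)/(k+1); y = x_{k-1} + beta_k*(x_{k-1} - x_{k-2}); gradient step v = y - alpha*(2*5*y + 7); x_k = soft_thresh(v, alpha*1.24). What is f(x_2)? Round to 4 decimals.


FISTA on f(x) = 5*x^2 + 7*x + 1.24*|x|
L = 10, alpha = 0.0662
Iteration 1: beta = 0.0, y = 0.9647 + 0.0*(0.9647 - 0.9647) = 0.9647
  grad(y) = 16.647, v = y - alpha*grad = -0.1373
  prox(v) = soft_thresh(-0.1373, 0.0821) = -0.0552
Iteration 2: beta = 0.3333, y = -0.0552 + 0.3333*(-0.0552 - 0.9647) = -0.3952
  grad(y) = 3.0478, v = y - alpha*grad = -0.597
  prox(v) = soft_thresh(-0.597, 0.0821) = -0.5149
f(x_2) = 5*(-0.5149)^2 + 7*(-0.5149) + 1.24*|-0.5149| = -1.6402


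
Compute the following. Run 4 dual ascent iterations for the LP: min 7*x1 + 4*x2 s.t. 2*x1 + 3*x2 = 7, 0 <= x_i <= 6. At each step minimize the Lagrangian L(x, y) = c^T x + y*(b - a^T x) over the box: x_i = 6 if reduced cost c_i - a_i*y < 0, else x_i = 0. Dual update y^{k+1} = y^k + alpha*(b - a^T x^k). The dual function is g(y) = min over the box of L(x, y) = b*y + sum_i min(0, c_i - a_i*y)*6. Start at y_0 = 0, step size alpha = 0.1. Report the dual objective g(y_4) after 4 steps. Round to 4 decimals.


Dual ascent for LP: min 7*x1 + 4*x2, 2*x1 + 3*x2 = 7, 0 <= x_i <= 6
Step 1: y^k = 0.0, reduced costs: (7.0, 4.0)
  x^k = (0.0, 0.0), subgradient = b - a^T x = 7.0
  y^{k+1} = 0.0 + 0.1*7.0 = 0.7
Step 2: y^k = 0.7, reduced costs: (5.6, 1.9)
  x^k = (0.0, 0.0), subgradient = b - a^T x = 7.0
  y^{k+1} = 0.7 + 0.1*7.0 = 1.4
Step 3: y^k = 1.4, reduced costs: (4.2, -0.2)
  x^k = (0.0, 6.0), subgradient = b - a^T x = -11.0
  y^{k+1} = 1.4 + 0.1*-11.0 = 0.3
Step 4: y^k = 0.3, reduced costs: (6.4, 3.1)
  x^k = (0.0, 0.0), subgradient = b - a^T x = 7.0
  y^{k+1} = 0.3 + 0.1*7.0 = 1.0
Dual objective at y_4 = 1.0: reduced costs (5.0, 1.0), box minimizer x = (0.0, 0.0)
g(y_4) = b*y + (c1 - a1*y)*x1 + (c2 - a2*y)*x2 = 7*1.0 + 5.0*0.0 + 1.0*0.0 = 7.0 + 0.0 + 0.0 = 7.0


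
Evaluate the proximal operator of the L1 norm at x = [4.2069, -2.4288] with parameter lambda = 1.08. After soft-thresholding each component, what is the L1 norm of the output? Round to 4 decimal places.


Soft-thresholding with lambda = 1.08:
prox(4.2069) = sign(4.2069)*max(|4.2069| - 1.08, 0) = 3.1269
prox(-2.4288) = sign(-2.4288)*max(|-2.4288| - 1.08, 0) = -1.3488
prox(x) = [3.1269, -1.3488]
||prox(x)||_1 = 3.1269 + 1.3488 = 4.4757


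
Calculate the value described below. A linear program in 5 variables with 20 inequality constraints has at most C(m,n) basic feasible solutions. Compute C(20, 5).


Each vertex corresponds to some choice of n active constraints out of m, so the number of vertices is at most C(m, n) = m! / (n!(m-n)!).
m = 20, n = 5
Numerator: 20 * 19 * 18 * 17 * 16
Denominator: 5! = 120
C(20, 5) = 15504


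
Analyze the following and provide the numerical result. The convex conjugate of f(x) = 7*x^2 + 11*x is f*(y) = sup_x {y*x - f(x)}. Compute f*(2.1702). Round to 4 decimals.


f*(y) = sup_x {y*x - a*x^2 - b*x} = sup_x {(y-b)*x - a*x^2}
FOC: (y - b) - 2a*x = 0 => x* = (y - b)/(2a)
x* = (2.1702 - 11)/(2*7) = -0.6307
f*(2.1702) = (y-b)^2/(4a) = (2.1702 - 11)^2/(4*7)
= 77.9654/28 = 2.7845


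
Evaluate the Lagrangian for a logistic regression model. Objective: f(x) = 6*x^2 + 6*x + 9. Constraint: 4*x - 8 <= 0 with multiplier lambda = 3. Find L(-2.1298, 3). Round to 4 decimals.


Step 1: Evaluate f(x).
f(-2.1298) = 6*(-2.1298)^2 + 6*(-2.1298) + 9 = 23.4375
Step 2: Evaluate g(x).
g(-2.1298) = 4*-2.1298 - 8 = -16.5192
Step 3: Compute Lagrangian.
L = 23.4375 + 3*-16.5192 = -26.1201


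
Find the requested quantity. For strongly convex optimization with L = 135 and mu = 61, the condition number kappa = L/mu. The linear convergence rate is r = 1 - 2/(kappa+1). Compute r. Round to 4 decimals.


Step 1: Compute the condition number.
kappa = L/mu = 135/61 = 2.2131
Step 2: Compute the convergence rate.
r = 1 - 2/(kappa + 1) = 1 - 2*mu/(L + mu) = (L - mu)/(L + mu) = 74/196 = 0.3776


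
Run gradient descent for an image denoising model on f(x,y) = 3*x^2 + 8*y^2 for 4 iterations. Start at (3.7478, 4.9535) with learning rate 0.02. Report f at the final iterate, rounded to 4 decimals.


Gradient descent on f(x,y) = 3*x^2 + 8*y^2.
Starting point: (3.7478, 4.9535), alpha = 0.02
Step 1: grad_x = 2*3*3.7478 = 22.4868, grad_y = 2*8*4.9535 = 79.256
  x_1 = 3.7478 - 0.02*22.4868 = 3.2981
  y_1 = 4.9535 - 0.02*79.256 = 3.3684
Step 2: grad_x = 2*3*3.2981 = 19.7884, grad_y = 2*8*3.3684 = 53.8941
  x_2 = 3.2981 - 0.02*19.7884 = 2.9023
  y_2 = 3.3684 - 0.02*53.8941 = 2.2905
Step 3: grad_x = 2*3*2.9023 = 17.4138, grad_y = 2*8*2.2905 = 36.648
  x_3 = 2.9023 - 0.02*17.4138 = 2.554
  y_3 = 2.2905 - 0.02*36.648 = 1.5575
Step 4: grad_x = 2*3*2.554 = 15.3241, grad_y = 2*8*1.5575 = 24.9206
  x_4 = 2.554 - 0.02*15.3241 = 2.2475
  y_4 = 1.5575 - 0.02*24.9206 = 1.0591
f(2.2475, 1.0591) = 3*2.2475^2 + 8*1.0591^2 = 24.1283


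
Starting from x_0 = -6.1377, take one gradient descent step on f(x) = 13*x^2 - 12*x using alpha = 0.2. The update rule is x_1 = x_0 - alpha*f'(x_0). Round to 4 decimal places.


We compute the gradient at x_0 and apply the update.
f'(x) = 26*x - 12
f'(-6.1377) = 26*-6.1377 - 12 = -171.5802
x_1 = -6.1377 - 0.2*-171.5802 = 28.1783


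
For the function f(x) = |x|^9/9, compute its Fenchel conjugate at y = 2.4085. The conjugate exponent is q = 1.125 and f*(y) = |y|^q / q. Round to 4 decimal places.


The conjugate exponent q satisfies 1/p + 1/q = 1.
p = 9, so q = 9/(9 - 1) = 1.125
|y|^q = 2.4085^1.125 = 2.6882
f*(2.4085) = 2.6882 / 1.125 = 2.3895


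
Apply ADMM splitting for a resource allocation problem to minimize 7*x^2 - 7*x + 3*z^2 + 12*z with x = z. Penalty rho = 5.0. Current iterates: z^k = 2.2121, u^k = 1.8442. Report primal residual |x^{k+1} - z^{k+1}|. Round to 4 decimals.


ADMM iteration with rho = 5.0, z^k = 2.2121, u^k = 1.8442
Step 1: x-update.
Minimize 7*x^2 - 7*x + (5.0/2)*(x - 2.2121 + 1.8442)^2
FOC: (2*7 + 5.0)*x = 7 + 5.0*(2.2121 - 1.8442)
x^{k+1} = 0.4652
Step 2: z-update.
Minimize 3*z^2 + 12*z + (5.0/2)*(0.4652 - z + 1.8442)^2
FOC: (2*3 + 5.0)*z = -12 + 5.0*(0.4652 + 1.8442)
z^{k+1} = -0.0412
Step 3: u-update.
u^{k+1} = 1.8442 + 0.4652 + 0.0412 = 2.3506
Step 4: Primal residual = |0.4652 + 0.0412| = 0.5064


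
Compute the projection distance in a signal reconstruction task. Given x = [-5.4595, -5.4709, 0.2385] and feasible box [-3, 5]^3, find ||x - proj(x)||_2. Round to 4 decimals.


Project each component onto [-3, 5].
clip(-5.4595) = -3.0, clip(-5.4709) = -3.0, clip(0.2385) = 0.2385
Projection = [-3.0, -3.0, 0.2385]
Squared diffs: [6.0491, 6.1053, 0.0]
Distance = sqrt(12.1544) = 3.4863


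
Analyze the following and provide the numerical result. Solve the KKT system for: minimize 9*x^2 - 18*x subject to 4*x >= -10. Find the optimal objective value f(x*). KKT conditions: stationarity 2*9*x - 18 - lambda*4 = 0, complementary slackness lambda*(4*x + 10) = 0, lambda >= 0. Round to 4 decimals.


Step 1: Try lambda = 0 (constraint inactive).
Stationarity: 2*9*x - 18 = 0
x* = 18/(2*9) = 1.0
Check constraint: 4*1.0 = 4.0 >= -10 -- satisfied.
Step 2: Compute optimal value.
f(x*) = 9*1.0^2 - 18*1.0 = -9.0


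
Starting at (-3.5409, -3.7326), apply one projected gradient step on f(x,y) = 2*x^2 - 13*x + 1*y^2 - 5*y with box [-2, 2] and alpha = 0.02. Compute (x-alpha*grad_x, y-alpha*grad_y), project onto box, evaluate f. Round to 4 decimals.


Step 1: Compute gradient at (-3.5409, -3.7326).
grad_x = 2*2*-3.5409 - 13 = -27.1636
grad_y = 2*1*-3.7326 - 5 = -12.4652
Step 2: Gradient step.
x_raw = -3.5409 - 0.02*-27.1636 = -2.9976
y_raw = -3.7326 - 0.02*-12.4652 = -3.4833
Step 3: Project onto [-2, 2].
x_proj = clip(-2.9976) = -2.0
y_proj = clip(-3.4833) = -2.0
Step 4: Evaluate f.
f(-2.0, -2.0) = 48.0


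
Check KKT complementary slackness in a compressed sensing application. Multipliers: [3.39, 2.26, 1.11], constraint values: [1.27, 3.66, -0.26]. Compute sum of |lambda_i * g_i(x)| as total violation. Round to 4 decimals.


KKT complementary slackness check:
lambda_1 * g_1 = 3.39 * 1.27 = 4.3053
lambda_2 * g_2 = 2.26 * 3.66 = 8.2716
lambda_3 * g_3 = 1.11 * -0.26 = -0.2886
Total violation = 4.3053 + 8.2716 + 0.2886 = 12.8655


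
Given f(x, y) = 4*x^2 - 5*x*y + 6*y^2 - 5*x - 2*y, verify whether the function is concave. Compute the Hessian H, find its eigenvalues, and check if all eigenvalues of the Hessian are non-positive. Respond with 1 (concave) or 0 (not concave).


The Hessian of f(x,y) = 4*x^2 - 5*x*y + 6*y^2 - 5*x - 2*y is:
H = [[8, -5], [-5, 12]]
Trace = 8 + 12 = 20
Determinant = 8*12 - (-5)^2 = 71
Discriminant = (20)^2 - 4*71 = 116.0
Eigenvalues: lambda_1 = 4.6148, lambda_2 = 15.3852
The function is not concave.

0


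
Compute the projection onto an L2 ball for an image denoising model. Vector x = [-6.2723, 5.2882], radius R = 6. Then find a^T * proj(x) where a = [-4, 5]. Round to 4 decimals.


Step 1: Compute ||x|| (intermediates to 6 decimals).
||x|| = sqrt((-6.2723)^2 + 5.2882^2) = 8.204073
Step 2: Project.
Since ||x|| > R, scale = R/||x|| = 6/8.204073 = 0.731344, proj(x) = scale * x
proj(x) = [-4.587209, 3.867493]
Step 3: Dot product.
a^T * proj(x) = -4*(-4.587209) + 5*3.867493 = 37.6863


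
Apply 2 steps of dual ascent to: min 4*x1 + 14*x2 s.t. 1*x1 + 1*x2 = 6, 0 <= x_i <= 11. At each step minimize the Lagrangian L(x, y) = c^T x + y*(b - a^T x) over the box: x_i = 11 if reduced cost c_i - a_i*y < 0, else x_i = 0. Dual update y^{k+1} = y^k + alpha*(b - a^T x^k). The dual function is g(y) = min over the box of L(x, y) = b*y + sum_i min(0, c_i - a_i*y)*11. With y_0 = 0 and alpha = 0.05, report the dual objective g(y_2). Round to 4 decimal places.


Dual ascent for LP: min 4*x1 + 14*x2, 1*x1 + 1*x2 = 6, 0 <= x_i <= 11
Step 1: y^k = 0.0, reduced costs: (4.0, 14.0)
  x^k = (0.0, 0.0), subgradient = b - a^T x = 6.0
  y^{k+1} = 0.0 + 0.05*6.0 = 0.3
Step 2: y^k = 0.3, reduced costs: (3.7, 13.7)
  x^k = (0.0, 0.0), subgradient = b - a^T x = 6.0
  y^{k+1} = 0.3 + 0.05*6.0 = 0.6
Dual objective at y_2 = 0.6: reduced costs (3.4, 13.4), box minimizer x = (0.0, 0.0)
g(y_2) = b*y + (c1 - a1*y)*x1 + (c2 - a2*y)*x2 = 6*0.6 + 3.4*0.0 + 13.4*0.0 = 3.6 + 0.0 + 0.0 = 3.6


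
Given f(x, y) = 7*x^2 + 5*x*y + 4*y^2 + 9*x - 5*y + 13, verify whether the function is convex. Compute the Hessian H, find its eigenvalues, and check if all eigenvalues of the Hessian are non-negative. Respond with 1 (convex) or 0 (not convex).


The Hessian of f(x,y) = 7*x^2 + 5*x*y + 4*y^2 + 9*x - 5*y + 13 is:
H = [[14, 5], [5, 8]]
Trace = 14 + 8 = 22
Determinant = 14*8 - (5)^2 = 87
Discriminant = (22)^2 - 4*87 = 136.0
Eigenvalues: lambda_1 = 5.169, lambda_2 = 16.831
The function is convex.

1


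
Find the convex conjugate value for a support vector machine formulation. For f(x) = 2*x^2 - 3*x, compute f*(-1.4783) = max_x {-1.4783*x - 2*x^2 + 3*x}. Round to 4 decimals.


f*(y) = sup_x {y*x - a*x^2 - b*x} = sup_x {(y-b)*x - a*x^2}
FOC: (y - b) - 2a*x = 0 => x* = (y - b)/(2a)
x* = (-1.4783 + 3)/(2*2) = 0.3804
f*(-1.4783) = (y-b)^2/(4a) = (-1.4783 + 3)^2/(4*2)
= 2.3156/8 = 0.2894


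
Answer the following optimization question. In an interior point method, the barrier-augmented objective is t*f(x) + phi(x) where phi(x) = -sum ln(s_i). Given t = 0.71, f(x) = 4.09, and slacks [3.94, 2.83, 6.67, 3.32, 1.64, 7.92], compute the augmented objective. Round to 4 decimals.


Step 1: Compute log-barrier.
ln values: [1.3712, 1.0403, 1.8976, 1.2, 0.4947, 2.0694]
phi = -(1.3712 + 1.0403 + 1.8976 + 1.2 + 0.4947 + 2.0694) = -8.0731
Step 2: Compute augmented objective.
t*f(x) = 0.71*4.09 = 2.9039
Total = 2.9039 - 8.0731 = -5.1692


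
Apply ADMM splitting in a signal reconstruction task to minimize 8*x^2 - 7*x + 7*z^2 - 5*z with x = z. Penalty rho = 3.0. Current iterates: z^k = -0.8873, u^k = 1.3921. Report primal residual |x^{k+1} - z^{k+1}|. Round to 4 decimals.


ADMM iteration with rho = 3.0, z^k = -0.8873, u^k = 1.3921
Step 1: x-update.
Minimize 8*x^2 - 7*x + (3.0/2)*(x + 0.8873 + 1.3921)^2
FOC: (2*8 + 3.0)*x = 7 + 3.0*(-0.8873 - 1.3921)
x^{k+1} = 0.0085
Step 2: z-update.
Minimize 7*z^2 - 5*z + (3.0/2)*(0.0085 - z + 1.3921)^2
FOC: (2*7 + 3.0)*z = 5 + 3.0*(0.0085 + 1.3921)
z^{k+1} = 0.5413
Step 3: u-update.
u^{k+1} = 1.3921 + 0.0085 - 0.5413 = 0.8593
Step 4: Primal residual = |0.0085 - 0.5413| = 0.5328


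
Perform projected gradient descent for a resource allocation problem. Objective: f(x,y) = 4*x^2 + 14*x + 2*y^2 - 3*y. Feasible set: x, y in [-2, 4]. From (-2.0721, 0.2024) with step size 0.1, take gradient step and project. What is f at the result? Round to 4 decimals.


Step 1: Compute gradient at (-2.0721, 0.2024).
grad_x = 2*4*-2.0721 + 14 = -2.5768
grad_y = 2*2*0.2024 - 3 = -2.1904
Step 2: Gradient step.
x_raw = -2.0721 - 0.1*-2.5768 = -1.8144
y_raw = 0.2024 - 0.1*-2.1904 = 0.4214
Step 3: Project onto [-2, 4].
x_proj = clip(-1.8144) = -1.8144
y_proj = clip(0.4214) = 0.4214
Step 4: Evaluate f.
f(-1.8144, 0.4214) = -13.1425


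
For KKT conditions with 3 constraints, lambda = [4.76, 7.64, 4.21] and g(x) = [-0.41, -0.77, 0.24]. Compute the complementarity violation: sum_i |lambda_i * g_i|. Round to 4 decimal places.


KKT complementary slackness check:
lambda_1 * g_1 = 4.76 * -0.41 = -1.9516
lambda_2 * g_2 = 7.64 * -0.77 = -5.8828
lambda_3 * g_3 = 4.21 * 0.24 = 1.0104
Total violation = 1.9516 + 5.8828 + 1.0104 = 8.8448


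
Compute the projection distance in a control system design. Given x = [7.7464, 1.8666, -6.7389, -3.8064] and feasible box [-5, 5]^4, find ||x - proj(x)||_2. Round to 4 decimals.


Project each component onto [-5, 5].
clip(7.7464) = 5.0, clip(1.8666) = 1.8666, clip(-6.7389) = -5.0, clip(-3.8064) = -3.8064
Projection = [5.0, 1.8666, -5.0, -3.8064]
Squared diffs: [7.5427, 0.0, 3.0238, 0.0]
Distance = sqrt(10.5665) = 3.2506


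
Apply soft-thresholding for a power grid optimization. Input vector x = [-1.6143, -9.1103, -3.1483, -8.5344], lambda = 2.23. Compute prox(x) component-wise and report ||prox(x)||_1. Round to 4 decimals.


Soft-thresholding with lambda = 2.23:
prox(-1.6143) = sign(-1.6143)*max(|-1.6143| - 2.23, 0) = 0.0
prox(-9.1103) = sign(-9.1103)*max(|-9.1103| - 2.23, 0) = -6.8803
prox(-3.1483) = sign(-3.1483)*max(|-3.1483| - 2.23, 0) = -0.9183
prox(-8.5344) = sign(-8.5344)*max(|-8.5344| - 2.23, 0) = -6.3044
prox(x) = [0.0, -6.8803, -0.9183, -6.3044]
||prox(x)||_1 = 0.0 + 6.8803 + 0.9183 + 6.3044 = 14.103


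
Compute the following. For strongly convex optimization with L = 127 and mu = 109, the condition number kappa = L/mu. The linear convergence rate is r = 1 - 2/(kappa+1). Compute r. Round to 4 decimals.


Step 1: Compute the condition number.
kappa = L/mu = 127/109 = 1.1651
Step 2: Compute the convergence rate.
r = 1 - 2/(kappa + 1) = 1 - 2*mu/(L + mu) = (L - mu)/(L + mu) = 18/236 = 0.0763


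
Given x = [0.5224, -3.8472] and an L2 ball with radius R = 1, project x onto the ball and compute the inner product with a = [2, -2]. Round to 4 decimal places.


Step 1: Compute ||x|| (intermediates to 6 decimals).
||x|| = sqrt(0.5224^2 + (-3.8472)^2) = 3.882506
Step 2: Project.
Since ||x|| > R, scale = R/||x|| = 1/3.882506 = 0.257566, proj(x) = scale * x
proj(x) = [0.134552, -0.990908]
Step 3: Dot product.
a^T * proj(x) = 2*0.134552 - 2*(-0.990908) = 2.2509


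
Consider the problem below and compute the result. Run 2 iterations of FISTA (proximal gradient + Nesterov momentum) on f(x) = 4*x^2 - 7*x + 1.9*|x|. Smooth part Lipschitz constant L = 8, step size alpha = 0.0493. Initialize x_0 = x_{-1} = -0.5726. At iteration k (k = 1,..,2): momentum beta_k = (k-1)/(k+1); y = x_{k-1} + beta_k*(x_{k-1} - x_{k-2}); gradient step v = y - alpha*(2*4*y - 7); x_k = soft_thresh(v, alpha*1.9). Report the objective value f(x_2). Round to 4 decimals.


FISTA on f(x) = 4*x^2 - 7*x + 1.9*|x|
L = 8, alpha = 0.0493
Iteration 1: beta = 0.0, y = -0.5726 + 0.0*(-0.5726 + 0.5726) = -0.5726
  grad(y) = -11.5808, v = y - alpha*grad = -0.0017
  prox(v) = soft_thresh(-0.0017, 0.0937) = 0.0
Iteration 2: beta = 0.3333, y = 0.0 + 0.3333*(0.0 + 0.5726) = 0.1909
  grad(y) = -5.4731, v = y - alpha*grad = 0.4607
  prox(v) = soft_thresh(0.4607, 0.0937) = 0.367
f(x_2) = 4*0.367^2 - 7*0.367 + 1.9*|0.367| = -1.333


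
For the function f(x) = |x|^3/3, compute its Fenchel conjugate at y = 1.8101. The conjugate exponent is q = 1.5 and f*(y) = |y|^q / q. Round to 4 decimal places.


The conjugate exponent q satisfies 1/p + 1/q = 1.
p = 3, so q = 3/(3 - 1) = 1.5
|y|^q = 1.8101^1.5 = 2.4353
f*(1.8101) = 2.4353 / 1.5 = 1.6235


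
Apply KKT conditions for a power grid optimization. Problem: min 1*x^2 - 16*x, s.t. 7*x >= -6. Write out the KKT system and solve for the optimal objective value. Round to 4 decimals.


Step 1: Try lambda = 0 (constraint inactive).
Stationarity: 2*1*x - 16 = 0
x* = 16/(2*1) = 8.0
Check constraint: 7*8.0 = 56.0 >= -6 -- satisfied.
Step 2: Compute optimal value.
f(x*) = 1*8.0^2 - 16*8.0 = -64.0


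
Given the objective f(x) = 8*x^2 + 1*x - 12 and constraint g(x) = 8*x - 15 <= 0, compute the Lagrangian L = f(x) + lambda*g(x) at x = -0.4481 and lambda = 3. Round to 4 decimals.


Step 1: Evaluate f(x).
f(-0.4481) = 8*(-0.4481)^2 + 1*(-0.4481) - 12 = -10.8418
Step 2: Evaluate g(x).
g(-0.4481) = 8*-0.4481 - 15 = -18.5848
Step 3: Compute Lagrangian.
L = -10.8418 + 3*-18.5848 = -66.5962


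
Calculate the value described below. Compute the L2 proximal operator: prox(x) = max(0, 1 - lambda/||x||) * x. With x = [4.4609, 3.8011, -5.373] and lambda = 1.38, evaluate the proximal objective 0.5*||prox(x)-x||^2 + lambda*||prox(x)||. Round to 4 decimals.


Step 1: Compute ||x||.
||x|| = 7.9509
Step 2: Compute scaling factor.
scale = max(0, 1 - 1.38/7.9509) = 0.8264
Step 3: prox(x) = [3.6866, 3.1414, -4.4404]
||prox(x)|| = 6.5709
Step 4: Proximal objective.
0.5*||prox-x||^2 = 0.9522
lambda*||prox|| = 9.0678
Total = 10.0201


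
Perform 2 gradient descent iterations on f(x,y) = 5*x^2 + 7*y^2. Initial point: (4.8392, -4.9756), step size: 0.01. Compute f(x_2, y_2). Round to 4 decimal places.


Gradient descent on f(x,y) = 5*x^2 + 7*y^2.
Starting point: (4.8392, -4.9756), alpha = 0.01
Step 1: grad_x = 2*5*4.8392 = 48.392, grad_y = 2*7*-4.9756 = -69.6584
  x_1 = 4.8392 - 0.01*48.392 = 4.3553
  y_1 = -4.9756 - 0.01*-69.6584 = -4.279
Step 2: grad_x = 2*5*4.3553 = 43.5528, grad_y = 2*7*-4.279 = -59.9062
  x_2 = 4.3553 - 0.01*43.5528 = 3.9198
  y_2 = -4.279 - 0.01*-59.9062 = -3.68
f(3.9198, -3.68) = 5*3.9198^2 + 7*(-3.68)^2 = 171.6167


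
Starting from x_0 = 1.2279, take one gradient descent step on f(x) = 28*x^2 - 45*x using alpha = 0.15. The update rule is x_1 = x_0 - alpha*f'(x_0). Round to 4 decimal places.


We compute the gradient at x_0 and apply the update.
f'(x) = 56*x - 45
f'(1.2279) = 56*1.2279 - 45 = 23.7624
x_1 = 1.2279 - 0.15*23.7624 = -2.3365


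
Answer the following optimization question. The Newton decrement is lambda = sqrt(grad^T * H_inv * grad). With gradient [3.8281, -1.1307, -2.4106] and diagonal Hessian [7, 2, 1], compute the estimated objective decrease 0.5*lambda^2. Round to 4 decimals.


Step 1: H is diagonal, so H^(-1) * g = [0.5469, -0.5654, -2.4106].
Step 2: g^T H^(-1) g = sum_i g_i^2 / H_ii
  = (3.8281)^2/7 + (-1.1307)^2/2 + (-2.4106)^2/1
  = 2.0935 + 0.6392 + 5.811 = 8.5437
Step 3: Objective decrease = 0.5 * g^T H^(-1) g = 4.2719


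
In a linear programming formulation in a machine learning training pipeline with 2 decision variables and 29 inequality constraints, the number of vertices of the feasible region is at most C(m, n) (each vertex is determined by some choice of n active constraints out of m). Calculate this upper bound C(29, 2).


Each vertex corresponds to some choice of n active constraints out of m, so the number of vertices is at most C(m, n) = m! / (n!(m-n)!).
m = 29, n = 2
Numerator: 29 * 28
Denominator: 2! = 2
C(29, 2) = 406


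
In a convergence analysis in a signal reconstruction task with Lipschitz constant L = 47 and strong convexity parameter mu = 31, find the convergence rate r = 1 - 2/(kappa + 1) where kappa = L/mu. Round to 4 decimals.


Step 1: Compute the condition number.
kappa = L/mu = 47/31 = 1.5161
Step 2: Compute the convergence rate.
r = 1 - 2/(kappa + 1) = 1 - 2*mu/(L + mu) = (L - mu)/(L + mu) = 16/78 = 0.2051


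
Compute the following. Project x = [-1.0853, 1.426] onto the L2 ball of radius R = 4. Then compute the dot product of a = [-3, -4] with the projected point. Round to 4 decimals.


Step 1: Compute ||x|| (intermediates to 6 decimals).
||x|| = sqrt((-1.0853)^2 + 1.426^2) = 1.792025
Step 2: Project.
Since ||x|| <= R, proj = x (no scaling needed).
proj(x) = [-1.0853, 1.426]
Step 3: Dot product.
a^T * proj(x) = -3*(-1.0853) - 4*1.426 = -2.4481


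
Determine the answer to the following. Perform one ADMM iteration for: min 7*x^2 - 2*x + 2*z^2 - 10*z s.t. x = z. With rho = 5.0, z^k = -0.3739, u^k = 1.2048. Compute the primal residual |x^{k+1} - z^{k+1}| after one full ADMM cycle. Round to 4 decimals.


ADMM iteration with rho = 5.0, z^k = -0.3739, u^k = 1.2048
Step 1: x-update.
Minimize 7*x^2 - 2*x + (5.0/2)*(x + 0.3739 + 1.2048)^2
FOC: (2*7 + 5.0)*x = 2 + 5.0*(-0.3739 - 1.2048)
x^{k+1} = -0.3102
Step 2: z-update.
Minimize 2*z^2 - 10*z + (5.0/2)*(-0.3102 - z + 1.2048)^2
FOC: (2*2 + 5.0)*z = 10 + 5.0*(-0.3102 + 1.2048)
z^{k+1} = 1.6081
Step 3: u-update.
u^{k+1} = 1.2048 - 0.3102 - 1.6081 = -0.7135
Step 4: Primal residual = |-0.3102 - 1.6081| = 1.9183


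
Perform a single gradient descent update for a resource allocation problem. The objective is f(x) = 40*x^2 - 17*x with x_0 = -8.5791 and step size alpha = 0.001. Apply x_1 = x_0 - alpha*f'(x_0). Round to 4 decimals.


We compute the gradient at x_0 and apply the update.
f'(x) = 80*x - 17
f'(-8.5791) = 80*-8.5791 - 17 = -703.328
x_1 = -8.5791 - 0.001*-703.328 = -7.8758


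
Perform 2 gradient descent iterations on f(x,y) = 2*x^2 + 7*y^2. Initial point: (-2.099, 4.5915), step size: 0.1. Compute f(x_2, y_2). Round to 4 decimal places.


Gradient descent on f(x,y) = 2*x^2 + 7*y^2.
Starting point: (-2.099, 4.5915), alpha = 0.1
Step 1: grad_x = 2*2*-2.099 = -8.396, grad_y = 2*7*4.5915 = 64.281
  x_1 = -2.099 - 0.1*-8.396 = -1.2594
  y_1 = 4.5915 - 0.1*64.281 = -1.8366
Step 2: grad_x = 2*2*-1.2594 = -5.0376, grad_y = 2*7*-1.8366 = -25.7124
  x_2 = -1.2594 - 0.1*-5.0376 = -0.7556
  y_2 = -1.8366 - 0.1*-25.7124 = 0.7346
f(-0.7556, 0.7346) = 2*(-0.7556)^2 + 7*0.7346^2 = 4.9199


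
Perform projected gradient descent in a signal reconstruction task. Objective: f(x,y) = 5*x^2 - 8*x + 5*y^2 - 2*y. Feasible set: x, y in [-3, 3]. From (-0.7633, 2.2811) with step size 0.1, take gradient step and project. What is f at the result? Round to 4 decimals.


Step 1: Compute gradient at (-0.7633, 2.2811).
grad_x = 2*5*-0.7633 - 8 = -15.633
grad_y = 2*5*2.2811 - 2 = 20.811
Step 2: Gradient step.
x_raw = -0.7633 - 0.1*-15.633 = 0.8
y_raw = 2.2811 - 0.1*20.811 = 0.2
Step 3: Project onto [-3, 3].
x_proj = clip(0.8) = 0.8
y_proj = clip(0.2) = 0.2
Step 4: Evaluate f.
f(0.8, 0.2) = -3.4


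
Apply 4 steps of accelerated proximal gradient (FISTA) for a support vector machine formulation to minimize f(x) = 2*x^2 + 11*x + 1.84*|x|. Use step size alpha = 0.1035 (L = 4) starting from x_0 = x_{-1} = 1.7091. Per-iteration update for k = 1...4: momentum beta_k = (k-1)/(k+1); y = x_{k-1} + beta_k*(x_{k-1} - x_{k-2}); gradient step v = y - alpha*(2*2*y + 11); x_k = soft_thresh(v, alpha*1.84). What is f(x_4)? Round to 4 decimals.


FISTA on f(x) = 2*x^2 + 11*x + 1.84*|x|
L = 4, alpha = 0.1035
Iteration 1: beta = 0.0, y = 1.7091 + 0.0*(1.7091 - 1.7091) = 1.7091
  grad(y) = 17.8364, v = y - alpha*grad = -0.137
  prox(v) = soft_thresh(-0.137, 0.1904) = 0.0
Iteration 2: beta = 0.3333, y = 0.0 + 0.3333*(0.0 - 1.7091) = -0.5697
  grad(y) = 8.7212, v = y - alpha*grad = -1.4723
  prox(v) = soft_thresh(-1.4723, 0.1904) = -1.2819
Iteration 3: beta = 0.5, y = -1.2819 + 0.5*(-1.2819 - 0.0) = -1.9229
  grad(y) = 3.3086, v = y - alpha*grad = -2.2653
  prox(v) = soft_thresh(-2.2653, 0.1904) = -2.0749
Iteration 4: beta = 0.6, y = -2.0749 + 0.6*(-2.0749 + 1.2819) = -2.5506
  grad(y) = 0.7975, v = y - alpha*grad = -2.6332
  prox(v) = soft_thresh(-2.6332, 0.1904) = -2.4427
f(x_4) = 2*(-2.4427)^2 + 11*(-2.4427) + 1.84*|-2.4427| = -10.4415


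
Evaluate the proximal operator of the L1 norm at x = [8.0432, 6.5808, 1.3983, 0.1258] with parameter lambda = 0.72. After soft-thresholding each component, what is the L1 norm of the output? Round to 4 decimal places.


Soft-thresholding with lambda = 0.72:
prox(8.0432) = sign(8.0432)*max(|8.0432| - 0.72, 0) = 7.3232
prox(6.5808) = sign(6.5808)*max(|6.5808| - 0.72, 0) = 5.8608
prox(1.3983) = sign(1.3983)*max(|1.3983| - 0.72, 0) = 0.6783
prox(0.1258) = sign(0.1258)*max(|0.1258| - 0.72, 0) = 0.0
prox(x) = [7.3232, 5.8608, 0.6783, 0.0]
||prox(x)||_1 = 7.3232 + 5.8608 + 0.6783 + 0.0 = 13.8623


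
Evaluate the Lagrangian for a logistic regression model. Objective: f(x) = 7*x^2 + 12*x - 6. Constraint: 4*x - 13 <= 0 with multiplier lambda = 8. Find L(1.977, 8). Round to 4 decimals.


Step 1: Evaluate f(x).
f(1.977) = 7*1.977^2 + 12*1.977 - 6 = 45.0837
Step 2: Evaluate g(x).
g(1.977) = 4*1.977 - 13 = -5.092
Step 3: Compute Lagrangian.
L = 45.0837 + 8*-5.092 = 4.3477


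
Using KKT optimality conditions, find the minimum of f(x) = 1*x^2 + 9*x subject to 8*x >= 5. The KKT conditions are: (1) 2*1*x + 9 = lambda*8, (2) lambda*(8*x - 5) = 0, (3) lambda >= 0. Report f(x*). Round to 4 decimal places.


Step 1: Try lambda = 0 (constraint inactive).
x_unc = -9/(2*1) = -4.5
Check: 8*-4.5 = -36.0 < 5 -- violated!
Step 2: Constraint must be active: 8*x = 5
x* = 5/8 = 0.625
lambda = (2*1*0.625 + 9)/8 = 1.2813
Step 3: Compute optimal value.
f(x*) = 1*0.625^2 + 9*0.625 = 6.0156


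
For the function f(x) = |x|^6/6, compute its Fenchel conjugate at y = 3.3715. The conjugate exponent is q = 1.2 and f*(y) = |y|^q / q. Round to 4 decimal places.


The conjugate exponent q satisfies 1/p + 1/q = 1.
p = 6, so q = 6/(6 - 1) = 1.2
|y|^q = 3.3715^1.2 = 4.2992
f*(3.3715) = 4.2992 / 1.2 = 3.5827


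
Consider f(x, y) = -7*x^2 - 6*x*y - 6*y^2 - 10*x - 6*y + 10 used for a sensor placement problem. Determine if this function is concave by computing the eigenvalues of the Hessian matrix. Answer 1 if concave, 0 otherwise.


The Hessian of f(x,y) = -7*x^2 - 6*x*y - 6*y^2 - 10*x - 6*y + 10 is:
H = [[-14, -6], [-6, -12]]
Trace = -14 - 12 = -26
Determinant = -14*-12 - (-6)^2 = 132
Discriminant = (-26)^2 - 4*132 = 148.0
Eigenvalues: lambda_1 = -19.0828, lambda_2 = -6.9172
The function is concave.

1


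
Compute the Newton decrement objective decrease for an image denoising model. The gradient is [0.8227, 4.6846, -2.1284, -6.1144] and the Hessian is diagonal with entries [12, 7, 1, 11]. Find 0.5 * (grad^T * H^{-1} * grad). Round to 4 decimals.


Step 1: H is diagonal, so H^(-1) * g = [0.0686, 0.6692, -2.1284, -0.5559].
Step 2: g^T H^(-1) g = sum_i g_i^2 / H_ii
  = (0.8227)^2/12 + (4.6846)^2/7 + (-2.1284)^2/1 + (-6.1144)^2/11
  = 0.0564 + 3.1351 + 4.5301 + 3.3987 = 11.1203
Step 3: Objective decrease = 0.5 * g^T H^(-1) g = 5.5601


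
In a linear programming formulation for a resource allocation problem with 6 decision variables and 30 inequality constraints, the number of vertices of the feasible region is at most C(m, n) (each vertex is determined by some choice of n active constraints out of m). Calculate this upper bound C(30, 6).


Each vertex corresponds to some choice of n active constraints out of m, so the number of vertices is at most C(m, n) = m! / (n!(m-n)!).
m = 30, n = 6
Numerator: 30 * 29 * 28 * 27 * 26 * 25
Denominator: 6! = 720
C(30, 6) = 593775


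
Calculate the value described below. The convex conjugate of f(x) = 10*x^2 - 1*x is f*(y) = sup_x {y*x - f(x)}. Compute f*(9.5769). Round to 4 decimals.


f*(y) = sup_x {y*x - a*x^2 - b*x} = sup_x {(y-b)*x - a*x^2}
FOC: (y - b) - 2a*x = 0 => x* = (y - b)/(2a)
x* = (9.5769 + 1)/(2*10) = 0.5288
f*(9.5769) = (y-b)^2/(4a) = (9.5769 + 1)^2/(4*10)
= 111.8708/40 = 2.7968


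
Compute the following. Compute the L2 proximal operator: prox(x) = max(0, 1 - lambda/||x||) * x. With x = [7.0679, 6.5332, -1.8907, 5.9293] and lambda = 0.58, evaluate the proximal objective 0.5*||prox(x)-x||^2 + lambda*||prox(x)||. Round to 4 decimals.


Step 1: Compute ||x||.
||x|| = 11.4616
Step 2: Compute scaling factor.
scale = max(0, 1 - 0.58/11.4616) = 0.9494
Step 3: prox(x) = [6.7102, 6.2026, -1.795, 5.6293]
||prox(x)|| = 10.8816
Step 4: Proximal objective.
0.5*||prox-x||^2 = 0.1682
lambda*||prox|| = 6.3113
Total = 6.4796


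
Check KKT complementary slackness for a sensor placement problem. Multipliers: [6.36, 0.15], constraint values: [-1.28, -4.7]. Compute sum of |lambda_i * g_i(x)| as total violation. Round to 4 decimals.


KKT complementary slackness check:
lambda_1 * g_1 = 6.36 * -1.28 = -8.1408
lambda_2 * g_2 = 0.15 * -4.7 = -0.705
Total violation = 8.1408 + 0.705 = 8.8458


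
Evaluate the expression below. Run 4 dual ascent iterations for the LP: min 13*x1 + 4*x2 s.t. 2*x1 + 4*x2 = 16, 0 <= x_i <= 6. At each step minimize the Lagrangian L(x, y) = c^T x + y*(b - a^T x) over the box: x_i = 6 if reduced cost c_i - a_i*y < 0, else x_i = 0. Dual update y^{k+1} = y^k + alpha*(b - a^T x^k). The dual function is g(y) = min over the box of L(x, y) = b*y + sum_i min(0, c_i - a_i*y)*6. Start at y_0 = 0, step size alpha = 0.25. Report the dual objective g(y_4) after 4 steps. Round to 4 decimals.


Dual ascent for LP: min 13*x1 + 4*x2, 2*x1 + 4*x2 = 16, 0 <= x_i <= 6
Step 1: y^k = 0.0, reduced costs: (13.0, 4.0)
  x^k = (0.0, 0.0), subgradient = b - a^T x = 16.0
  y^{k+1} = 0.0 + 0.25*16.0 = 4.0
Step 2: y^k = 4.0, reduced costs: (5.0, -12.0)
  x^k = (0.0, 6.0), subgradient = b - a^T x = -8.0
  y^{k+1} = 4.0 + 0.25*-8.0 = 2.0
Step 3: y^k = 2.0, reduced costs: (9.0, -4.0)
  x^k = (0.0, 6.0), subgradient = b - a^T x = -8.0
  y^{k+1} = 2.0 + 0.25*-8.0 = 0.0
Step 4: y^k = 0.0, reduced costs: (13.0, 4.0)
  x^k = (0.0, 0.0), subgradient = b - a^T x = 16.0
  y^{k+1} = 0.0 + 0.25*16.0 = 4.0
Dual objective at y_4 = 4.0: reduced costs (5.0, -12.0), box minimizer x = (0.0, 6.0)
g(y_4) = b*y + (c1 - a1*y)*x1 + (c2 - a2*y)*x2 = 16*4.0 + 5.0*0.0 + (-12.0)*6.0 = 64.0 + 0.0 - 72.0 = -8.0


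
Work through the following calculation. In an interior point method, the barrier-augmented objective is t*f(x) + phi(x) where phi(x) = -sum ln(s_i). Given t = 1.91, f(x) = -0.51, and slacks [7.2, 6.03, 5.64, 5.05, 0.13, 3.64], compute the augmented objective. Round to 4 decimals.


Step 1: Compute log-barrier.
ln values: [1.9741, 1.7967, 1.7299, 1.6194, -2.0402, 1.292]
phi = -(1.9741 + 1.7967 + 1.7299 + 1.6194 - 2.0402 + 1.292) = -6.3719
Step 2: Compute augmented objective.
t*f(x) = 1.91*-0.51 = -0.9741
Total = -0.9741 - 6.3719 = -7.346


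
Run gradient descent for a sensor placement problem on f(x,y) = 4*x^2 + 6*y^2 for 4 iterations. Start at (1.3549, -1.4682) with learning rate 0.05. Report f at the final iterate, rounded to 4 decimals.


Gradient descent on f(x,y) = 4*x^2 + 6*y^2.
Starting point: (1.3549, -1.4682), alpha = 0.05
Step 1: grad_x = 2*4*1.3549 = 10.8392, grad_y = 2*6*-1.4682 = -17.6184
  x_1 = 1.3549 - 0.05*10.8392 = 0.8129
  y_1 = -1.4682 - 0.05*-17.6184 = -0.5873
Step 2: grad_x = 2*4*0.8129 = 6.5035, grad_y = 2*6*-0.5873 = -7.0474
  x_2 = 0.8129 - 0.05*6.5035 = 0.4878
  y_2 = -0.5873 - 0.05*-7.0474 = -0.2349
Step 3: grad_x = 2*4*0.4878 = 3.9021, grad_y = 2*6*-0.2349 = -2.8189
  x_3 = 0.4878 - 0.05*3.9021 = 0.2927
  y_3 = -0.2349 - 0.05*-2.8189 = -0.094
Step 4: grad_x = 2*4*0.2927 = 2.3413, grad_y = 2*6*-0.094 = -1.1276
  x_4 = 0.2927 - 0.05*2.3413 = 0.1756
  y_4 = -0.094 - 0.05*-1.1276 = -0.0376
f(0.1756, -0.0376) = 4*0.1756^2 + 6*(-0.0376)^2 = 0.1318


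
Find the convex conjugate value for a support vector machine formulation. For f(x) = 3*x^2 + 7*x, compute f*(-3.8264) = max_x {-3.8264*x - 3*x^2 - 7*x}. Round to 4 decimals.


f*(y) = sup_x {y*x - a*x^2 - b*x} = sup_x {(y-b)*x - a*x^2}
FOC: (y - b) - 2a*x = 0 => x* = (y - b)/(2a)
x* = (-3.8264 - 7)/(2*3) = -1.8044
f*(-3.8264) = (y-b)^2/(4a) = (-3.8264 - 7)^2/(4*3)
= 117.2109/12 = 9.7676


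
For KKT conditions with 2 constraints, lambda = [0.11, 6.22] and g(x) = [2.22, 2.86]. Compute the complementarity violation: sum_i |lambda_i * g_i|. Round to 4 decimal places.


KKT complementary slackness check:
lambda_1 * g_1 = 0.11 * 2.22 = 0.2442
lambda_2 * g_2 = 6.22 * 2.86 = 17.7892
Total violation = 0.2442 + 17.7892 = 18.0334


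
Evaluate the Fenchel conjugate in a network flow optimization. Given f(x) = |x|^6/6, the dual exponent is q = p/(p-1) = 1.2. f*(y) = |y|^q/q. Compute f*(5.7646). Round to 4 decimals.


The conjugate exponent q satisfies 1/p + 1/q = 1.
p = 6, so q = 6/(6 - 1) = 1.2
|y|^q = 5.7646^1.2 = 8.1832
f*(5.7646) = 8.1832 / 1.2 = 6.8193


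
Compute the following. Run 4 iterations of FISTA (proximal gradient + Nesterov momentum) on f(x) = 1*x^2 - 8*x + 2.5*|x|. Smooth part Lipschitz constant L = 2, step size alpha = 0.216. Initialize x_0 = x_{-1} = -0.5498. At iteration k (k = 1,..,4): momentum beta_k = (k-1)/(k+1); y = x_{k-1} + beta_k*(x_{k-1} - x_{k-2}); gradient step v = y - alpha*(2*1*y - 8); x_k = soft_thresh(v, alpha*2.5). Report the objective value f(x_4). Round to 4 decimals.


FISTA on f(x) = 1*x^2 - 8*x + 2.5*|x|
L = 2, alpha = 0.216
Iteration 1: beta = 0.0, y = -0.5498 + 0.0*(-0.5498 + 0.5498) = -0.5498
  grad(y) = -9.0996, v = y - alpha*grad = 1.4157
  prox(v) = soft_thresh(1.4157, 0.54) = 0.8757
Iteration 2: beta = 0.3333, y = 0.8757 + 0.3333*(0.8757 + 0.5498) = 1.3509
  grad(y) = -5.2982, v = y - alpha*grad = 2.4953
  prox(v) = soft_thresh(2.4953, 0.54) = 1.9553
Iteration 3: beta = 0.5, y = 1.9553 + 0.5*(1.9553 - 0.8757) = 2.4951
  grad(y) = -3.0098, v = y - alpha*grad = 3.1452
  prox(v) = soft_thresh(3.1452, 0.54) = 2.6052
Iteration 4: beta = 0.6, y = 2.6052 + 0.6*(2.6052 - 1.9553) = 2.9952
  grad(y) = -2.0097, v = y - alpha*grad = 3.4293
  prox(v) = soft_thresh(3.4293, 0.54) = 2.8893
f(x_4) = 1*2.8893^2 - 8*2.8893 + 2.5*|2.8893| = -7.5431


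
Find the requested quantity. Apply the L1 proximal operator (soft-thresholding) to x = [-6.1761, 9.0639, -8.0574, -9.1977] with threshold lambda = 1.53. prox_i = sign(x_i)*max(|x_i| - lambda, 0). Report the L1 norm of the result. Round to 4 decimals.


Soft-thresholding with lambda = 1.53:
prox(-6.1761) = sign(-6.1761)*max(|-6.1761| - 1.53, 0) = -4.6461
prox(9.0639) = sign(9.0639)*max(|9.0639| - 1.53, 0) = 7.5339
prox(-8.0574) = sign(-8.0574)*max(|-8.0574| - 1.53, 0) = -6.5274
prox(-9.1977) = sign(-9.1977)*max(|-9.1977| - 1.53, 0) = -7.6677
prox(x) = [-4.6461, 7.5339, -6.5274, -7.6677]
||prox(x)||_1 = 4.6461 + 7.5339 + 6.5274 + 7.6677 = 26.3751


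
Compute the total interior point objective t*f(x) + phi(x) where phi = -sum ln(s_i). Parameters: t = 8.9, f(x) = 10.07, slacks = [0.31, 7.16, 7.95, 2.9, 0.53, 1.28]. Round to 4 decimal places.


Step 1: Compute log-barrier.
ln values: [-1.1712, 1.9685, 2.0732, 1.0647, -0.6349, 0.2469]
phi = -(-1.1712 + 1.9685 + 2.0732 + 1.0647 - 0.6349 + 0.2469) = -3.5472
Step 2: Compute augmented objective.
t*f(x) = 8.9*10.07 = 89.623
Total = 89.623 - 3.5472 = 86.0758


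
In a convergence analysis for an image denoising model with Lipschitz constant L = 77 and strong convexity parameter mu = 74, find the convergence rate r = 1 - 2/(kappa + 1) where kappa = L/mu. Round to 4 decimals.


Step 1: Compute the condition number.
kappa = L/mu = 77/74 = 1.0405
Step 2: Compute the convergence rate.
r = 1 - 2/(kappa + 1) = 1 - 2*mu/(L + mu) = (L - mu)/(L + mu) = 3/151 = 0.0199
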